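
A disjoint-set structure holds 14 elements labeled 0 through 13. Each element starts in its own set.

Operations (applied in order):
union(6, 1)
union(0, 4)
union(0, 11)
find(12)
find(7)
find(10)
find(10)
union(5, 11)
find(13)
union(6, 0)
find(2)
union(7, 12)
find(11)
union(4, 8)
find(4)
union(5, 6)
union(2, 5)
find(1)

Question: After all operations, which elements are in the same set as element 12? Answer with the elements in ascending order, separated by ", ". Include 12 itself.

Step 1: union(6, 1) -> merged; set of 6 now {1, 6}
Step 2: union(0, 4) -> merged; set of 0 now {0, 4}
Step 3: union(0, 11) -> merged; set of 0 now {0, 4, 11}
Step 4: find(12) -> no change; set of 12 is {12}
Step 5: find(7) -> no change; set of 7 is {7}
Step 6: find(10) -> no change; set of 10 is {10}
Step 7: find(10) -> no change; set of 10 is {10}
Step 8: union(5, 11) -> merged; set of 5 now {0, 4, 5, 11}
Step 9: find(13) -> no change; set of 13 is {13}
Step 10: union(6, 0) -> merged; set of 6 now {0, 1, 4, 5, 6, 11}
Step 11: find(2) -> no change; set of 2 is {2}
Step 12: union(7, 12) -> merged; set of 7 now {7, 12}
Step 13: find(11) -> no change; set of 11 is {0, 1, 4, 5, 6, 11}
Step 14: union(4, 8) -> merged; set of 4 now {0, 1, 4, 5, 6, 8, 11}
Step 15: find(4) -> no change; set of 4 is {0, 1, 4, 5, 6, 8, 11}
Step 16: union(5, 6) -> already same set; set of 5 now {0, 1, 4, 5, 6, 8, 11}
Step 17: union(2, 5) -> merged; set of 2 now {0, 1, 2, 4, 5, 6, 8, 11}
Step 18: find(1) -> no change; set of 1 is {0, 1, 2, 4, 5, 6, 8, 11}
Component of 12: {7, 12}

Answer: 7, 12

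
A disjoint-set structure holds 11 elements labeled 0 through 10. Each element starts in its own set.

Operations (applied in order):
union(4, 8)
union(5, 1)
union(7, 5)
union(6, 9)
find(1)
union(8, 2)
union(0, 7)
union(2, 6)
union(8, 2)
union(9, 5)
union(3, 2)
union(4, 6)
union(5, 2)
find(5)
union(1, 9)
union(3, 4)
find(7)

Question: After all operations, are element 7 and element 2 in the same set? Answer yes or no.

Step 1: union(4, 8) -> merged; set of 4 now {4, 8}
Step 2: union(5, 1) -> merged; set of 5 now {1, 5}
Step 3: union(7, 5) -> merged; set of 7 now {1, 5, 7}
Step 4: union(6, 9) -> merged; set of 6 now {6, 9}
Step 5: find(1) -> no change; set of 1 is {1, 5, 7}
Step 6: union(8, 2) -> merged; set of 8 now {2, 4, 8}
Step 7: union(0, 7) -> merged; set of 0 now {0, 1, 5, 7}
Step 8: union(2, 6) -> merged; set of 2 now {2, 4, 6, 8, 9}
Step 9: union(8, 2) -> already same set; set of 8 now {2, 4, 6, 8, 9}
Step 10: union(9, 5) -> merged; set of 9 now {0, 1, 2, 4, 5, 6, 7, 8, 9}
Step 11: union(3, 2) -> merged; set of 3 now {0, 1, 2, 3, 4, 5, 6, 7, 8, 9}
Step 12: union(4, 6) -> already same set; set of 4 now {0, 1, 2, 3, 4, 5, 6, 7, 8, 9}
Step 13: union(5, 2) -> already same set; set of 5 now {0, 1, 2, 3, 4, 5, 6, 7, 8, 9}
Step 14: find(5) -> no change; set of 5 is {0, 1, 2, 3, 4, 5, 6, 7, 8, 9}
Step 15: union(1, 9) -> already same set; set of 1 now {0, 1, 2, 3, 4, 5, 6, 7, 8, 9}
Step 16: union(3, 4) -> already same set; set of 3 now {0, 1, 2, 3, 4, 5, 6, 7, 8, 9}
Step 17: find(7) -> no change; set of 7 is {0, 1, 2, 3, 4, 5, 6, 7, 8, 9}
Set of 7: {0, 1, 2, 3, 4, 5, 6, 7, 8, 9}; 2 is a member.

Answer: yes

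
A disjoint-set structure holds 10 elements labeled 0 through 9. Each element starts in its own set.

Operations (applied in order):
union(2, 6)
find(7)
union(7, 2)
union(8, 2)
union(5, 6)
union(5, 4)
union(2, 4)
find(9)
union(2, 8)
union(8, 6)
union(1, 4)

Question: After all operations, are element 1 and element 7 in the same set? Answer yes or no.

Step 1: union(2, 6) -> merged; set of 2 now {2, 6}
Step 2: find(7) -> no change; set of 7 is {7}
Step 3: union(7, 2) -> merged; set of 7 now {2, 6, 7}
Step 4: union(8, 2) -> merged; set of 8 now {2, 6, 7, 8}
Step 5: union(5, 6) -> merged; set of 5 now {2, 5, 6, 7, 8}
Step 6: union(5, 4) -> merged; set of 5 now {2, 4, 5, 6, 7, 8}
Step 7: union(2, 4) -> already same set; set of 2 now {2, 4, 5, 6, 7, 8}
Step 8: find(9) -> no change; set of 9 is {9}
Step 9: union(2, 8) -> already same set; set of 2 now {2, 4, 5, 6, 7, 8}
Step 10: union(8, 6) -> already same set; set of 8 now {2, 4, 5, 6, 7, 8}
Step 11: union(1, 4) -> merged; set of 1 now {1, 2, 4, 5, 6, 7, 8}
Set of 1: {1, 2, 4, 5, 6, 7, 8}; 7 is a member.

Answer: yes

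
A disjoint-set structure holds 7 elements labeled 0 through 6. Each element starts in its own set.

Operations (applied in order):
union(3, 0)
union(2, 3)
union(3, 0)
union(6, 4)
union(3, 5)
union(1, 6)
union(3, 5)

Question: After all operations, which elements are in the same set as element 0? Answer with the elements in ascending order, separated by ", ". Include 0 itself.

Step 1: union(3, 0) -> merged; set of 3 now {0, 3}
Step 2: union(2, 3) -> merged; set of 2 now {0, 2, 3}
Step 3: union(3, 0) -> already same set; set of 3 now {0, 2, 3}
Step 4: union(6, 4) -> merged; set of 6 now {4, 6}
Step 5: union(3, 5) -> merged; set of 3 now {0, 2, 3, 5}
Step 6: union(1, 6) -> merged; set of 1 now {1, 4, 6}
Step 7: union(3, 5) -> already same set; set of 3 now {0, 2, 3, 5}
Component of 0: {0, 2, 3, 5}

Answer: 0, 2, 3, 5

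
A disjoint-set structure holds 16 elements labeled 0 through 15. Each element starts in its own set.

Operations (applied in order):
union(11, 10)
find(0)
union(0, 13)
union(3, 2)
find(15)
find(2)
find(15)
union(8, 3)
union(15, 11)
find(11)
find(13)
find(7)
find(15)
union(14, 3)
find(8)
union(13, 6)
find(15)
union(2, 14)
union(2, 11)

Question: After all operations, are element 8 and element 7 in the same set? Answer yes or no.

Step 1: union(11, 10) -> merged; set of 11 now {10, 11}
Step 2: find(0) -> no change; set of 0 is {0}
Step 3: union(0, 13) -> merged; set of 0 now {0, 13}
Step 4: union(3, 2) -> merged; set of 3 now {2, 3}
Step 5: find(15) -> no change; set of 15 is {15}
Step 6: find(2) -> no change; set of 2 is {2, 3}
Step 7: find(15) -> no change; set of 15 is {15}
Step 8: union(8, 3) -> merged; set of 8 now {2, 3, 8}
Step 9: union(15, 11) -> merged; set of 15 now {10, 11, 15}
Step 10: find(11) -> no change; set of 11 is {10, 11, 15}
Step 11: find(13) -> no change; set of 13 is {0, 13}
Step 12: find(7) -> no change; set of 7 is {7}
Step 13: find(15) -> no change; set of 15 is {10, 11, 15}
Step 14: union(14, 3) -> merged; set of 14 now {2, 3, 8, 14}
Step 15: find(8) -> no change; set of 8 is {2, 3, 8, 14}
Step 16: union(13, 6) -> merged; set of 13 now {0, 6, 13}
Step 17: find(15) -> no change; set of 15 is {10, 11, 15}
Step 18: union(2, 14) -> already same set; set of 2 now {2, 3, 8, 14}
Step 19: union(2, 11) -> merged; set of 2 now {2, 3, 8, 10, 11, 14, 15}
Set of 8: {2, 3, 8, 10, 11, 14, 15}; 7 is not a member.

Answer: no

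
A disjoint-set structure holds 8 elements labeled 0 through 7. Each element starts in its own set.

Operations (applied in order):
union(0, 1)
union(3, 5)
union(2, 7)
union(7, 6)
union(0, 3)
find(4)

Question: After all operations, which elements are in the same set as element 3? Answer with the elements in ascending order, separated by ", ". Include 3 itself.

Answer: 0, 1, 3, 5

Derivation:
Step 1: union(0, 1) -> merged; set of 0 now {0, 1}
Step 2: union(3, 5) -> merged; set of 3 now {3, 5}
Step 3: union(2, 7) -> merged; set of 2 now {2, 7}
Step 4: union(7, 6) -> merged; set of 7 now {2, 6, 7}
Step 5: union(0, 3) -> merged; set of 0 now {0, 1, 3, 5}
Step 6: find(4) -> no change; set of 4 is {4}
Component of 3: {0, 1, 3, 5}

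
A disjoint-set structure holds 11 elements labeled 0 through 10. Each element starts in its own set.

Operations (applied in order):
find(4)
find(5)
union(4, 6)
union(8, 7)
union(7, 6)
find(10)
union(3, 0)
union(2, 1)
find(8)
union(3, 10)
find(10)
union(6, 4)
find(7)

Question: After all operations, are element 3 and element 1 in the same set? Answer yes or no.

Answer: no

Derivation:
Step 1: find(4) -> no change; set of 4 is {4}
Step 2: find(5) -> no change; set of 5 is {5}
Step 3: union(4, 6) -> merged; set of 4 now {4, 6}
Step 4: union(8, 7) -> merged; set of 8 now {7, 8}
Step 5: union(7, 6) -> merged; set of 7 now {4, 6, 7, 8}
Step 6: find(10) -> no change; set of 10 is {10}
Step 7: union(3, 0) -> merged; set of 3 now {0, 3}
Step 8: union(2, 1) -> merged; set of 2 now {1, 2}
Step 9: find(8) -> no change; set of 8 is {4, 6, 7, 8}
Step 10: union(3, 10) -> merged; set of 3 now {0, 3, 10}
Step 11: find(10) -> no change; set of 10 is {0, 3, 10}
Step 12: union(6, 4) -> already same set; set of 6 now {4, 6, 7, 8}
Step 13: find(7) -> no change; set of 7 is {4, 6, 7, 8}
Set of 3: {0, 3, 10}; 1 is not a member.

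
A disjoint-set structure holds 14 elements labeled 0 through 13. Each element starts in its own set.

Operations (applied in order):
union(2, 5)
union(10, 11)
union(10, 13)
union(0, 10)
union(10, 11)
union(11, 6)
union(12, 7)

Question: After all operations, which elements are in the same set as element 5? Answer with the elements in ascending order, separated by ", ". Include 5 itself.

Answer: 2, 5

Derivation:
Step 1: union(2, 5) -> merged; set of 2 now {2, 5}
Step 2: union(10, 11) -> merged; set of 10 now {10, 11}
Step 3: union(10, 13) -> merged; set of 10 now {10, 11, 13}
Step 4: union(0, 10) -> merged; set of 0 now {0, 10, 11, 13}
Step 5: union(10, 11) -> already same set; set of 10 now {0, 10, 11, 13}
Step 6: union(11, 6) -> merged; set of 11 now {0, 6, 10, 11, 13}
Step 7: union(12, 7) -> merged; set of 12 now {7, 12}
Component of 5: {2, 5}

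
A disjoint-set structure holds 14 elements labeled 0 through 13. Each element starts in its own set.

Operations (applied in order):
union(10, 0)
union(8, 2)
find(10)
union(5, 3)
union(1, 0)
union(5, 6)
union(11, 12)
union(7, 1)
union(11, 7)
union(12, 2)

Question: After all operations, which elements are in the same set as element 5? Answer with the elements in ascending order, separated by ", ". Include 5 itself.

Answer: 3, 5, 6

Derivation:
Step 1: union(10, 0) -> merged; set of 10 now {0, 10}
Step 2: union(8, 2) -> merged; set of 8 now {2, 8}
Step 3: find(10) -> no change; set of 10 is {0, 10}
Step 4: union(5, 3) -> merged; set of 5 now {3, 5}
Step 5: union(1, 0) -> merged; set of 1 now {0, 1, 10}
Step 6: union(5, 6) -> merged; set of 5 now {3, 5, 6}
Step 7: union(11, 12) -> merged; set of 11 now {11, 12}
Step 8: union(7, 1) -> merged; set of 7 now {0, 1, 7, 10}
Step 9: union(11, 7) -> merged; set of 11 now {0, 1, 7, 10, 11, 12}
Step 10: union(12, 2) -> merged; set of 12 now {0, 1, 2, 7, 8, 10, 11, 12}
Component of 5: {3, 5, 6}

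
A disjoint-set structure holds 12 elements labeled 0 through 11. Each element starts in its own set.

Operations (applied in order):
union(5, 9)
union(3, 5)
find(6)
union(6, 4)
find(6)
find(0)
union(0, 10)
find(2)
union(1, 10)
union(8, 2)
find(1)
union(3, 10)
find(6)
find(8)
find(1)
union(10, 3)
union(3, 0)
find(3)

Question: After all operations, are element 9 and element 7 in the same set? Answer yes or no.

Answer: no

Derivation:
Step 1: union(5, 9) -> merged; set of 5 now {5, 9}
Step 2: union(3, 5) -> merged; set of 3 now {3, 5, 9}
Step 3: find(6) -> no change; set of 6 is {6}
Step 4: union(6, 4) -> merged; set of 6 now {4, 6}
Step 5: find(6) -> no change; set of 6 is {4, 6}
Step 6: find(0) -> no change; set of 0 is {0}
Step 7: union(0, 10) -> merged; set of 0 now {0, 10}
Step 8: find(2) -> no change; set of 2 is {2}
Step 9: union(1, 10) -> merged; set of 1 now {0, 1, 10}
Step 10: union(8, 2) -> merged; set of 8 now {2, 8}
Step 11: find(1) -> no change; set of 1 is {0, 1, 10}
Step 12: union(3, 10) -> merged; set of 3 now {0, 1, 3, 5, 9, 10}
Step 13: find(6) -> no change; set of 6 is {4, 6}
Step 14: find(8) -> no change; set of 8 is {2, 8}
Step 15: find(1) -> no change; set of 1 is {0, 1, 3, 5, 9, 10}
Step 16: union(10, 3) -> already same set; set of 10 now {0, 1, 3, 5, 9, 10}
Step 17: union(3, 0) -> already same set; set of 3 now {0, 1, 3, 5, 9, 10}
Step 18: find(3) -> no change; set of 3 is {0, 1, 3, 5, 9, 10}
Set of 9: {0, 1, 3, 5, 9, 10}; 7 is not a member.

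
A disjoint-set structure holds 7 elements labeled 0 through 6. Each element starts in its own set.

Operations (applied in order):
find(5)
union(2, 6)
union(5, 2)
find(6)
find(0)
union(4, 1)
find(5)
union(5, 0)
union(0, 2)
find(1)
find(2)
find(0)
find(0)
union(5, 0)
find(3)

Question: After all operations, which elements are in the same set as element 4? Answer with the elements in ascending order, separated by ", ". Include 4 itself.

Answer: 1, 4

Derivation:
Step 1: find(5) -> no change; set of 5 is {5}
Step 2: union(2, 6) -> merged; set of 2 now {2, 6}
Step 3: union(5, 2) -> merged; set of 5 now {2, 5, 6}
Step 4: find(6) -> no change; set of 6 is {2, 5, 6}
Step 5: find(0) -> no change; set of 0 is {0}
Step 6: union(4, 1) -> merged; set of 4 now {1, 4}
Step 7: find(5) -> no change; set of 5 is {2, 5, 6}
Step 8: union(5, 0) -> merged; set of 5 now {0, 2, 5, 6}
Step 9: union(0, 2) -> already same set; set of 0 now {0, 2, 5, 6}
Step 10: find(1) -> no change; set of 1 is {1, 4}
Step 11: find(2) -> no change; set of 2 is {0, 2, 5, 6}
Step 12: find(0) -> no change; set of 0 is {0, 2, 5, 6}
Step 13: find(0) -> no change; set of 0 is {0, 2, 5, 6}
Step 14: union(5, 0) -> already same set; set of 5 now {0, 2, 5, 6}
Step 15: find(3) -> no change; set of 3 is {3}
Component of 4: {1, 4}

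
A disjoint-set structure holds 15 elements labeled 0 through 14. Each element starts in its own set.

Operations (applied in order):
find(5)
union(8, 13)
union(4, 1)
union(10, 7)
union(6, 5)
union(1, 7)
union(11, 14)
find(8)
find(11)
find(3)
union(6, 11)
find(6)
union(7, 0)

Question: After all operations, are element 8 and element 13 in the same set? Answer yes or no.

Answer: yes

Derivation:
Step 1: find(5) -> no change; set of 5 is {5}
Step 2: union(8, 13) -> merged; set of 8 now {8, 13}
Step 3: union(4, 1) -> merged; set of 4 now {1, 4}
Step 4: union(10, 7) -> merged; set of 10 now {7, 10}
Step 5: union(6, 5) -> merged; set of 6 now {5, 6}
Step 6: union(1, 7) -> merged; set of 1 now {1, 4, 7, 10}
Step 7: union(11, 14) -> merged; set of 11 now {11, 14}
Step 8: find(8) -> no change; set of 8 is {8, 13}
Step 9: find(11) -> no change; set of 11 is {11, 14}
Step 10: find(3) -> no change; set of 3 is {3}
Step 11: union(6, 11) -> merged; set of 6 now {5, 6, 11, 14}
Step 12: find(6) -> no change; set of 6 is {5, 6, 11, 14}
Step 13: union(7, 0) -> merged; set of 7 now {0, 1, 4, 7, 10}
Set of 8: {8, 13}; 13 is a member.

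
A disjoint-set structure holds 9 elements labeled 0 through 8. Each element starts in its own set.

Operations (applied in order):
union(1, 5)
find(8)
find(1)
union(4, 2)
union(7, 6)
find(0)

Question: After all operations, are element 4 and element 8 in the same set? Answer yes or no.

Answer: no

Derivation:
Step 1: union(1, 5) -> merged; set of 1 now {1, 5}
Step 2: find(8) -> no change; set of 8 is {8}
Step 3: find(1) -> no change; set of 1 is {1, 5}
Step 4: union(4, 2) -> merged; set of 4 now {2, 4}
Step 5: union(7, 6) -> merged; set of 7 now {6, 7}
Step 6: find(0) -> no change; set of 0 is {0}
Set of 4: {2, 4}; 8 is not a member.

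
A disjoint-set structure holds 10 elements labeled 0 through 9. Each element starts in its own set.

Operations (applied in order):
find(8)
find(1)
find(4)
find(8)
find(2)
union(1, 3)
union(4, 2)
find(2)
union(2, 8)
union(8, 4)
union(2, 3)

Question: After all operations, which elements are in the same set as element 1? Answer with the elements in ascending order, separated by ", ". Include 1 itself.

Answer: 1, 2, 3, 4, 8

Derivation:
Step 1: find(8) -> no change; set of 8 is {8}
Step 2: find(1) -> no change; set of 1 is {1}
Step 3: find(4) -> no change; set of 4 is {4}
Step 4: find(8) -> no change; set of 8 is {8}
Step 5: find(2) -> no change; set of 2 is {2}
Step 6: union(1, 3) -> merged; set of 1 now {1, 3}
Step 7: union(4, 2) -> merged; set of 4 now {2, 4}
Step 8: find(2) -> no change; set of 2 is {2, 4}
Step 9: union(2, 8) -> merged; set of 2 now {2, 4, 8}
Step 10: union(8, 4) -> already same set; set of 8 now {2, 4, 8}
Step 11: union(2, 3) -> merged; set of 2 now {1, 2, 3, 4, 8}
Component of 1: {1, 2, 3, 4, 8}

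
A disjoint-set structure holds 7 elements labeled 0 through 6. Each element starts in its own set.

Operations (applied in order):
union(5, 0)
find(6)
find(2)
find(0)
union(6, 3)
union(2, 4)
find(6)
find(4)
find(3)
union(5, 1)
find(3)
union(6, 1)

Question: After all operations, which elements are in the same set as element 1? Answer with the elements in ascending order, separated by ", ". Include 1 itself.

Step 1: union(5, 0) -> merged; set of 5 now {0, 5}
Step 2: find(6) -> no change; set of 6 is {6}
Step 3: find(2) -> no change; set of 2 is {2}
Step 4: find(0) -> no change; set of 0 is {0, 5}
Step 5: union(6, 3) -> merged; set of 6 now {3, 6}
Step 6: union(2, 4) -> merged; set of 2 now {2, 4}
Step 7: find(6) -> no change; set of 6 is {3, 6}
Step 8: find(4) -> no change; set of 4 is {2, 4}
Step 9: find(3) -> no change; set of 3 is {3, 6}
Step 10: union(5, 1) -> merged; set of 5 now {0, 1, 5}
Step 11: find(3) -> no change; set of 3 is {3, 6}
Step 12: union(6, 1) -> merged; set of 6 now {0, 1, 3, 5, 6}
Component of 1: {0, 1, 3, 5, 6}

Answer: 0, 1, 3, 5, 6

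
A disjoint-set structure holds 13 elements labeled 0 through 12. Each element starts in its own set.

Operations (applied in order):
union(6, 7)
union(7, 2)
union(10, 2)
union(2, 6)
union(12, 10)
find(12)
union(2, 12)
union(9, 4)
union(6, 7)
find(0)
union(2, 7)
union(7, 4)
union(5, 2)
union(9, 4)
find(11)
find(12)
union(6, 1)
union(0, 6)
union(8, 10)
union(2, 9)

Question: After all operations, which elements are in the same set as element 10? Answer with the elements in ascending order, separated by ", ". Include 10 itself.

Step 1: union(6, 7) -> merged; set of 6 now {6, 7}
Step 2: union(7, 2) -> merged; set of 7 now {2, 6, 7}
Step 3: union(10, 2) -> merged; set of 10 now {2, 6, 7, 10}
Step 4: union(2, 6) -> already same set; set of 2 now {2, 6, 7, 10}
Step 5: union(12, 10) -> merged; set of 12 now {2, 6, 7, 10, 12}
Step 6: find(12) -> no change; set of 12 is {2, 6, 7, 10, 12}
Step 7: union(2, 12) -> already same set; set of 2 now {2, 6, 7, 10, 12}
Step 8: union(9, 4) -> merged; set of 9 now {4, 9}
Step 9: union(6, 7) -> already same set; set of 6 now {2, 6, 7, 10, 12}
Step 10: find(0) -> no change; set of 0 is {0}
Step 11: union(2, 7) -> already same set; set of 2 now {2, 6, 7, 10, 12}
Step 12: union(7, 4) -> merged; set of 7 now {2, 4, 6, 7, 9, 10, 12}
Step 13: union(5, 2) -> merged; set of 5 now {2, 4, 5, 6, 7, 9, 10, 12}
Step 14: union(9, 4) -> already same set; set of 9 now {2, 4, 5, 6, 7, 9, 10, 12}
Step 15: find(11) -> no change; set of 11 is {11}
Step 16: find(12) -> no change; set of 12 is {2, 4, 5, 6, 7, 9, 10, 12}
Step 17: union(6, 1) -> merged; set of 6 now {1, 2, 4, 5, 6, 7, 9, 10, 12}
Step 18: union(0, 6) -> merged; set of 0 now {0, 1, 2, 4, 5, 6, 7, 9, 10, 12}
Step 19: union(8, 10) -> merged; set of 8 now {0, 1, 2, 4, 5, 6, 7, 8, 9, 10, 12}
Step 20: union(2, 9) -> already same set; set of 2 now {0, 1, 2, 4, 5, 6, 7, 8, 9, 10, 12}
Component of 10: {0, 1, 2, 4, 5, 6, 7, 8, 9, 10, 12}

Answer: 0, 1, 2, 4, 5, 6, 7, 8, 9, 10, 12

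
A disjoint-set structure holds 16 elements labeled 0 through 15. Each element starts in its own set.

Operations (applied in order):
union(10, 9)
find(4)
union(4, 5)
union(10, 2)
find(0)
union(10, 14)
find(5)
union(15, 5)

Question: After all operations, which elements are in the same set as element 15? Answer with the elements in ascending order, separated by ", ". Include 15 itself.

Step 1: union(10, 9) -> merged; set of 10 now {9, 10}
Step 2: find(4) -> no change; set of 4 is {4}
Step 3: union(4, 5) -> merged; set of 4 now {4, 5}
Step 4: union(10, 2) -> merged; set of 10 now {2, 9, 10}
Step 5: find(0) -> no change; set of 0 is {0}
Step 6: union(10, 14) -> merged; set of 10 now {2, 9, 10, 14}
Step 7: find(5) -> no change; set of 5 is {4, 5}
Step 8: union(15, 5) -> merged; set of 15 now {4, 5, 15}
Component of 15: {4, 5, 15}

Answer: 4, 5, 15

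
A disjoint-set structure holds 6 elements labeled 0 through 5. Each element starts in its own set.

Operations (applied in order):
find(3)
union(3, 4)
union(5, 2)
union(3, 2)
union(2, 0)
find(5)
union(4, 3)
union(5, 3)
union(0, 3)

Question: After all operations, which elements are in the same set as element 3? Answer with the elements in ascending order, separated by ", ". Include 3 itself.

Answer: 0, 2, 3, 4, 5

Derivation:
Step 1: find(3) -> no change; set of 3 is {3}
Step 2: union(3, 4) -> merged; set of 3 now {3, 4}
Step 3: union(5, 2) -> merged; set of 5 now {2, 5}
Step 4: union(3, 2) -> merged; set of 3 now {2, 3, 4, 5}
Step 5: union(2, 0) -> merged; set of 2 now {0, 2, 3, 4, 5}
Step 6: find(5) -> no change; set of 5 is {0, 2, 3, 4, 5}
Step 7: union(4, 3) -> already same set; set of 4 now {0, 2, 3, 4, 5}
Step 8: union(5, 3) -> already same set; set of 5 now {0, 2, 3, 4, 5}
Step 9: union(0, 3) -> already same set; set of 0 now {0, 2, 3, 4, 5}
Component of 3: {0, 2, 3, 4, 5}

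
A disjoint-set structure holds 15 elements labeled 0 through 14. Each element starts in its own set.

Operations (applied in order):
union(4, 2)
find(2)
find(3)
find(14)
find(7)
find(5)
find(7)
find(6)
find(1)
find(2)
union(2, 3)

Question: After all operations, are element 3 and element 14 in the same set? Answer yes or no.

Answer: no

Derivation:
Step 1: union(4, 2) -> merged; set of 4 now {2, 4}
Step 2: find(2) -> no change; set of 2 is {2, 4}
Step 3: find(3) -> no change; set of 3 is {3}
Step 4: find(14) -> no change; set of 14 is {14}
Step 5: find(7) -> no change; set of 7 is {7}
Step 6: find(5) -> no change; set of 5 is {5}
Step 7: find(7) -> no change; set of 7 is {7}
Step 8: find(6) -> no change; set of 6 is {6}
Step 9: find(1) -> no change; set of 1 is {1}
Step 10: find(2) -> no change; set of 2 is {2, 4}
Step 11: union(2, 3) -> merged; set of 2 now {2, 3, 4}
Set of 3: {2, 3, 4}; 14 is not a member.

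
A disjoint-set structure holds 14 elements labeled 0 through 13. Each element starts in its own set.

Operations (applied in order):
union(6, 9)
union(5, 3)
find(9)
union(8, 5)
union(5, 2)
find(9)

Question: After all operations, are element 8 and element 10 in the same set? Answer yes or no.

Step 1: union(6, 9) -> merged; set of 6 now {6, 9}
Step 2: union(5, 3) -> merged; set of 5 now {3, 5}
Step 3: find(9) -> no change; set of 9 is {6, 9}
Step 4: union(8, 5) -> merged; set of 8 now {3, 5, 8}
Step 5: union(5, 2) -> merged; set of 5 now {2, 3, 5, 8}
Step 6: find(9) -> no change; set of 9 is {6, 9}
Set of 8: {2, 3, 5, 8}; 10 is not a member.

Answer: no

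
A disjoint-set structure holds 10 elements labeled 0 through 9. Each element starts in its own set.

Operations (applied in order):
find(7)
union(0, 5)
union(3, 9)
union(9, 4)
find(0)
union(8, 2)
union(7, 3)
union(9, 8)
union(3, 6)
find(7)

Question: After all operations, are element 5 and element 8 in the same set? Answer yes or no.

Step 1: find(7) -> no change; set of 7 is {7}
Step 2: union(0, 5) -> merged; set of 0 now {0, 5}
Step 3: union(3, 9) -> merged; set of 3 now {3, 9}
Step 4: union(9, 4) -> merged; set of 9 now {3, 4, 9}
Step 5: find(0) -> no change; set of 0 is {0, 5}
Step 6: union(8, 2) -> merged; set of 8 now {2, 8}
Step 7: union(7, 3) -> merged; set of 7 now {3, 4, 7, 9}
Step 8: union(9, 8) -> merged; set of 9 now {2, 3, 4, 7, 8, 9}
Step 9: union(3, 6) -> merged; set of 3 now {2, 3, 4, 6, 7, 8, 9}
Step 10: find(7) -> no change; set of 7 is {2, 3, 4, 6, 7, 8, 9}
Set of 5: {0, 5}; 8 is not a member.

Answer: no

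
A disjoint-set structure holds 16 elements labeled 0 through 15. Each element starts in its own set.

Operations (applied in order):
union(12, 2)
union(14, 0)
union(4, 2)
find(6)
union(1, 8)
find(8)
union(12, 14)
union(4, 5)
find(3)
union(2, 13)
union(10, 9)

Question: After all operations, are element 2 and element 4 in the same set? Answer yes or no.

Step 1: union(12, 2) -> merged; set of 12 now {2, 12}
Step 2: union(14, 0) -> merged; set of 14 now {0, 14}
Step 3: union(4, 2) -> merged; set of 4 now {2, 4, 12}
Step 4: find(6) -> no change; set of 6 is {6}
Step 5: union(1, 8) -> merged; set of 1 now {1, 8}
Step 6: find(8) -> no change; set of 8 is {1, 8}
Step 7: union(12, 14) -> merged; set of 12 now {0, 2, 4, 12, 14}
Step 8: union(4, 5) -> merged; set of 4 now {0, 2, 4, 5, 12, 14}
Step 9: find(3) -> no change; set of 3 is {3}
Step 10: union(2, 13) -> merged; set of 2 now {0, 2, 4, 5, 12, 13, 14}
Step 11: union(10, 9) -> merged; set of 10 now {9, 10}
Set of 2: {0, 2, 4, 5, 12, 13, 14}; 4 is a member.

Answer: yes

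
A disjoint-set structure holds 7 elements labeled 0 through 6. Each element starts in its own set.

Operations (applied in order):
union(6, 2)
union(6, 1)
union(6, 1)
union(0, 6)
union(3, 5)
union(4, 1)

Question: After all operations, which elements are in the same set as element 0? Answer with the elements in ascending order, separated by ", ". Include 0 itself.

Answer: 0, 1, 2, 4, 6

Derivation:
Step 1: union(6, 2) -> merged; set of 6 now {2, 6}
Step 2: union(6, 1) -> merged; set of 6 now {1, 2, 6}
Step 3: union(6, 1) -> already same set; set of 6 now {1, 2, 6}
Step 4: union(0, 6) -> merged; set of 0 now {0, 1, 2, 6}
Step 5: union(3, 5) -> merged; set of 3 now {3, 5}
Step 6: union(4, 1) -> merged; set of 4 now {0, 1, 2, 4, 6}
Component of 0: {0, 1, 2, 4, 6}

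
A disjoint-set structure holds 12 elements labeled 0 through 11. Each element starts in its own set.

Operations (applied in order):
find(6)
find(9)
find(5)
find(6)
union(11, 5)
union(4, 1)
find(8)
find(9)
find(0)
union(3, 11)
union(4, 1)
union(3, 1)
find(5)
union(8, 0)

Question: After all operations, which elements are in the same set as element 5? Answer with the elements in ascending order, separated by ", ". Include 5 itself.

Step 1: find(6) -> no change; set of 6 is {6}
Step 2: find(9) -> no change; set of 9 is {9}
Step 3: find(5) -> no change; set of 5 is {5}
Step 4: find(6) -> no change; set of 6 is {6}
Step 5: union(11, 5) -> merged; set of 11 now {5, 11}
Step 6: union(4, 1) -> merged; set of 4 now {1, 4}
Step 7: find(8) -> no change; set of 8 is {8}
Step 8: find(9) -> no change; set of 9 is {9}
Step 9: find(0) -> no change; set of 0 is {0}
Step 10: union(3, 11) -> merged; set of 3 now {3, 5, 11}
Step 11: union(4, 1) -> already same set; set of 4 now {1, 4}
Step 12: union(3, 1) -> merged; set of 3 now {1, 3, 4, 5, 11}
Step 13: find(5) -> no change; set of 5 is {1, 3, 4, 5, 11}
Step 14: union(8, 0) -> merged; set of 8 now {0, 8}
Component of 5: {1, 3, 4, 5, 11}

Answer: 1, 3, 4, 5, 11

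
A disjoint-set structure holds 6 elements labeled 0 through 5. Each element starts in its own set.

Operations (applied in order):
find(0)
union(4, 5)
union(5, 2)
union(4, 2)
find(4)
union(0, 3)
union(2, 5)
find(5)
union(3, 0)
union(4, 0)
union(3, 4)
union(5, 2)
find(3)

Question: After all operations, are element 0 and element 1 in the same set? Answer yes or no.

Answer: no

Derivation:
Step 1: find(0) -> no change; set of 0 is {0}
Step 2: union(4, 5) -> merged; set of 4 now {4, 5}
Step 3: union(5, 2) -> merged; set of 5 now {2, 4, 5}
Step 4: union(4, 2) -> already same set; set of 4 now {2, 4, 5}
Step 5: find(4) -> no change; set of 4 is {2, 4, 5}
Step 6: union(0, 3) -> merged; set of 0 now {0, 3}
Step 7: union(2, 5) -> already same set; set of 2 now {2, 4, 5}
Step 8: find(5) -> no change; set of 5 is {2, 4, 5}
Step 9: union(3, 0) -> already same set; set of 3 now {0, 3}
Step 10: union(4, 0) -> merged; set of 4 now {0, 2, 3, 4, 5}
Step 11: union(3, 4) -> already same set; set of 3 now {0, 2, 3, 4, 5}
Step 12: union(5, 2) -> already same set; set of 5 now {0, 2, 3, 4, 5}
Step 13: find(3) -> no change; set of 3 is {0, 2, 3, 4, 5}
Set of 0: {0, 2, 3, 4, 5}; 1 is not a member.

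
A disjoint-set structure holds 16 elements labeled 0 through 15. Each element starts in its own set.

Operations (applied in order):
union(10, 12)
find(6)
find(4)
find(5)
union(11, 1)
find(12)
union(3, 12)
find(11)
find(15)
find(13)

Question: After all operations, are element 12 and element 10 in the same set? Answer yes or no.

Step 1: union(10, 12) -> merged; set of 10 now {10, 12}
Step 2: find(6) -> no change; set of 6 is {6}
Step 3: find(4) -> no change; set of 4 is {4}
Step 4: find(5) -> no change; set of 5 is {5}
Step 5: union(11, 1) -> merged; set of 11 now {1, 11}
Step 6: find(12) -> no change; set of 12 is {10, 12}
Step 7: union(3, 12) -> merged; set of 3 now {3, 10, 12}
Step 8: find(11) -> no change; set of 11 is {1, 11}
Step 9: find(15) -> no change; set of 15 is {15}
Step 10: find(13) -> no change; set of 13 is {13}
Set of 12: {3, 10, 12}; 10 is a member.

Answer: yes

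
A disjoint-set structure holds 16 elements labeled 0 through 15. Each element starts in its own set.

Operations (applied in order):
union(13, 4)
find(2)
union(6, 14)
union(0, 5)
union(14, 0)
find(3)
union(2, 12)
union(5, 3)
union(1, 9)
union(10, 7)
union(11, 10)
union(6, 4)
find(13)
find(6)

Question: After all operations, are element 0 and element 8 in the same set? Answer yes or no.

Answer: no

Derivation:
Step 1: union(13, 4) -> merged; set of 13 now {4, 13}
Step 2: find(2) -> no change; set of 2 is {2}
Step 3: union(6, 14) -> merged; set of 6 now {6, 14}
Step 4: union(0, 5) -> merged; set of 0 now {0, 5}
Step 5: union(14, 0) -> merged; set of 14 now {0, 5, 6, 14}
Step 6: find(3) -> no change; set of 3 is {3}
Step 7: union(2, 12) -> merged; set of 2 now {2, 12}
Step 8: union(5, 3) -> merged; set of 5 now {0, 3, 5, 6, 14}
Step 9: union(1, 9) -> merged; set of 1 now {1, 9}
Step 10: union(10, 7) -> merged; set of 10 now {7, 10}
Step 11: union(11, 10) -> merged; set of 11 now {7, 10, 11}
Step 12: union(6, 4) -> merged; set of 6 now {0, 3, 4, 5, 6, 13, 14}
Step 13: find(13) -> no change; set of 13 is {0, 3, 4, 5, 6, 13, 14}
Step 14: find(6) -> no change; set of 6 is {0, 3, 4, 5, 6, 13, 14}
Set of 0: {0, 3, 4, 5, 6, 13, 14}; 8 is not a member.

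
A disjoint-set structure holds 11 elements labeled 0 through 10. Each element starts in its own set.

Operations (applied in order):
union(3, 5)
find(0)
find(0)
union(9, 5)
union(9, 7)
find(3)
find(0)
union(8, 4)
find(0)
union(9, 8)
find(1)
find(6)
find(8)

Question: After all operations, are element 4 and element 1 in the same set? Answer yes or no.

Step 1: union(3, 5) -> merged; set of 3 now {3, 5}
Step 2: find(0) -> no change; set of 0 is {0}
Step 3: find(0) -> no change; set of 0 is {0}
Step 4: union(9, 5) -> merged; set of 9 now {3, 5, 9}
Step 5: union(9, 7) -> merged; set of 9 now {3, 5, 7, 9}
Step 6: find(3) -> no change; set of 3 is {3, 5, 7, 9}
Step 7: find(0) -> no change; set of 0 is {0}
Step 8: union(8, 4) -> merged; set of 8 now {4, 8}
Step 9: find(0) -> no change; set of 0 is {0}
Step 10: union(9, 8) -> merged; set of 9 now {3, 4, 5, 7, 8, 9}
Step 11: find(1) -> no change; set of 1 is {1}
Step 12: find(6) -> no change; set of 6 is {6}
Step 13: find(8) -> no change; set of 8 is {3, 4, 5, 7, 8, 9}
Set of 4: {3, 4, 5, 7, 8, 9}; 1 is not a member.

Answer: no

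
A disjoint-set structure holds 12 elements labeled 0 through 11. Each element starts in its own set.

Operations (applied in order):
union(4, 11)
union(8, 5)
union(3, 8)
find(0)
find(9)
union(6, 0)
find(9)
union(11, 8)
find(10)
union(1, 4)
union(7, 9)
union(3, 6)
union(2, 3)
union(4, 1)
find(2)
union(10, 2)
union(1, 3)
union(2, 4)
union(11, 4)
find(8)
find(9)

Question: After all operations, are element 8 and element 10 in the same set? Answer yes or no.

Answer: yes

Derivation:
Step 1: union(4, 11) -> merged; set of 4 now {4, 11}
Step 2: union(8, 5) -> merged; set of 8 now {5, 8}
Step 3: union(3, 8) -> merged; set of 3 now {3, 5, 8}
Step 4: find(0) -> no change; set of 0 is {0}
Step 5: find(9) -> no change; set of 9 is {9}
Step 6: union(6, 0) -> merged; set of 6 now {0, 6}
Step 7: find(9) -> no change; set of 9 is {9}
Step 8: union(11, 8) -> merged; set of 11 now {3, 4, 5, 8, 11}
Step 9: find(10) -> no change; set of 10 is {10}
Step 10: union(1, 4) -> merged; set of 1 now {1, 3, 4, 5, 8, 11}
Step 11: union(7, 9) -> merged; set of 7 now {7, 9}
Step 12: union(3, 6) -> merged; set of 3 now {0, 1, 3, 4, 5, 6, 8, 11}
Step 13: union(2, 3) -> merged; set of 2 now {0, 1, 2, 3, 4, 5, 6, 8, 11}
Step 14: union(4, 1) -> already same set; set of 4 now {0, 1, 2, 3, 4, 5, 6, 8, 11}
Step 15: find(2) -> no change; set of 2 is {0, 1, 2, 3, 4, 5, 6, 8, 11}
Step 16: union(10, 2) -> merged; set of 10 now {0, 1, 2, 3, 4, 5, 6, 8, 10, 11}
Step 17: union(1, 3) -> already same set; set of 1 now {0, 1, 2, 3, 4, 5, 6, 8, 10, 11}
Step 18: union(2, 4) -> already same set; set of 2 now {0, 1, 2, 3, 4, 5, 6, 8, 10, 11}
Step 19: union(11, 4) -> already same set; set of 11 now {0, 1, 2, 3, 4, 5, 6, 8, 10, 11}
Step 20: find(8) -> no change; set of 8 is {0, 1, 2, 3, 4, 5, 6, 8, 10, 11}
Step 21: find(9) -> no change; set of 9 is {7, 9}
Set of 8: {0, 1, 2, 3, 4, 5, 6, 8, 10, 11}; 10 is a member.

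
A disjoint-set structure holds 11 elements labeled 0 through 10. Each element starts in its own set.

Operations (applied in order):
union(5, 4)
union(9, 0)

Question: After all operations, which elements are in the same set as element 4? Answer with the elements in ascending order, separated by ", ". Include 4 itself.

Step 1: union(5, 4) -> merged; set of 5 now {4, 5}
Step 2: union(9, 0) -> merged; set of 9 now {0, 9}
Component of 4: {4, 5}

Answer: 4, 5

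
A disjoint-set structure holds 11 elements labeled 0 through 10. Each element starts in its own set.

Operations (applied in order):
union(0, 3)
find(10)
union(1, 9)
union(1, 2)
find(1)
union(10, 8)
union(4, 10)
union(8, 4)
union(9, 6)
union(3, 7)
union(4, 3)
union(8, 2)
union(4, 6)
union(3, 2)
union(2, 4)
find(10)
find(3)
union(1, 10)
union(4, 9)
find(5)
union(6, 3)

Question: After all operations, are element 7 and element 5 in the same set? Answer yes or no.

Answer: no

Derivation:
Step 1: union(0, 3) -> merged; set of 0 now {0, 3}
Step 2: find(10) -> no change; set of 10 is {10}
Step 3: union(1, 9) -> merged; set of 1 now {1, 9}
Step 4: union(1, 2) -> merged; set of 1 now {1, 2, 9}
Step 5: find(1) -> no change; set of 1 is {1, 2, 9}
Step 6: union(10, 8) -> merged; set of 10 now {8, 10}
Step 7: union(4, 10) -> merged; set of 4 now {4, 8, 10}
Step 8: union(8, 4) -> already same set; set of 8 now {4, 8, 10}
Step 9: union(9, 6) -> merged; set of 9 now {1, 2, 6, 9}
Step 10: union(3, 7) -> merged; set of 3 now {0, 3, 7}
Step 11: union(4, 3) -> merged; set of 4 now {0, 3, 4, 7, 8, 10}
Step 12: union(8, 2) -> merged; set of 8 now {0, 1, 2, 3, 4, 6, 7, 8, 9, 10}
Step 13: union(4, 6) -> already same set; set of 4 now {0, 1, 2, 3, 4, 6, 7, 8, 9, 10}
Step 14: union(3, 2) -> already same set; set of 3 now {0, 1, 2, 3, 4, 6, 7, 8, 9, 10}
Step 15: union(2, 4) -> already same set; set of 2 now {0, 1, 2, 3, 4, 6, 7, 8, 9, 10}
Step 16: find(10) -> no change; set of 10 is {0, 1, 2, 3, 4, 6, 7, 8, 9, 10}
Step 17: find(3) -> no change; set of 3 is {0, 1, 2, 3, 4, 6, 7, 8, 9, 10}
Step 18: union(1, 10) -> already same set; set of 1 now {0, 1, 2, 3, 4, 6, 7, 8, 9, 10}
Step 19: union(4, 9) -> already same set; set of 4 now {0, 1, 2, 3, 4, 6, 7, 8, 9, 10}
Step 20: find(5) -> no change; set of 5 is {5}
Step 21: union(6, 3) -> already same set; set of 6 now {0, 1, 2, 3, 4, 6, 7, 8, 9, 10}
Set of 7: {0, 1, 2, 3, 4, 6, 7, 8, 9, 10}; 5 is not a member.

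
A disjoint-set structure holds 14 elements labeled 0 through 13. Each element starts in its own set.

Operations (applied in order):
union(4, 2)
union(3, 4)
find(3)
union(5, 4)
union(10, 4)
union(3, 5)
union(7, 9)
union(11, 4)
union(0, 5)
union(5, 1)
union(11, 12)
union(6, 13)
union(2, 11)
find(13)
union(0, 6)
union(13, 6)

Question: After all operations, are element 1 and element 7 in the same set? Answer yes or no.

Answer: no

Derivation:
Step 1: union(4, 2) -> merged; set of 4 now {2, 4}
Step 2: union(3, 4) -> merged; set of 3 now {2, 3, 4}
Step 3: find(3) -> no change; set of 3 is {2, 3, 4}
Step 4: union(5, 4) -> merged; set of 5 now {2, 3, 4, 5}
Step 5: union(10, 4) -> merged; set of 10 now {2, 3, 4, 5, 10}
Step 6: union(3, 5) -> already same set; set of 3 now {2, 3, 4, 5, 10}
Step 7: union(7, 9) -> merged; set of 7 now {7, 9}
Step 8: union(11, 4) -> merged; set of 11 now {2, 3, 4, 5, 10, 11}
Step 9: union(0, 5) -> merged; set of 0 now {0, 2, 3, 4, 5, 10, 11}
Step 10: union(5, 1) -> merged; set of 5 now {0, 1, 2, 3, 4, 5, 10, 11}
Step 11: union(11, 12) -> merged; set of 11 now {0, 1, 2, 3, 4, 5, 10, 11, 12}
Step 12: union(6, 13) -> merged; set of 6 now {6, 13}
Step 13: union(2, 11) -> already same set; set of 2 now {0, 1, 2, 3, 4, 5, 10, 11, 12}
Step 14: find(13) -> no change; set of 13 is {6, 13}
Step 15: union(0, 6) -> merged; set of 0 now {0, 1, 2, 3, 4, 5, 6, 10, 11, 12, 13}
Step 16: union(13, 6) -> already same set; set of 13 now {0, 1, 2, 3, 4, 5, 6, 10, 11, 12, 13}
Set of 1: {0, 1, 2, 3, 4, 5, 6, 10, 11, 12, 13}; 7 is not a member.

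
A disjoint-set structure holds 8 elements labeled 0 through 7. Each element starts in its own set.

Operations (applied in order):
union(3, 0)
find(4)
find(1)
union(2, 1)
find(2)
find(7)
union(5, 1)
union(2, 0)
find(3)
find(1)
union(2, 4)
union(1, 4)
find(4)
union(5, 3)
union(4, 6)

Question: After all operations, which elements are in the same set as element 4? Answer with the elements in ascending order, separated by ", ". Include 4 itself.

Step 1: union(3, 0) -> merged; set of 3 now {0, 3}
Step 2: find(4) -> no change; set of 4 is {4}
Step 3: find(1) -> no change; set of 1 is {1}
Step 4: union(2, 1) -> merged; set of 2 now {1, 2}
Step 5: find(2) -> no change; set of 2 is {1, 2}
Step 6: find(7) -> no change; set of 7 is {7}
Step 7: union(5, 1) -> merged; set of 5 now {1, 2, 5}
Step 8: union(2, 0) -> merged; set of 2 now {0, 1, 2, 3, 5}
Step 9: find(3) -> no change; set of 3 is {0, 1, 2, 3, 5}
Step 10: find(1) -> no change; set of 1 is {0, 1, 2, 3, 5}
Step 11: union(2, 4) -> merged; set of 2 now {0, 1, 2, 3, 4, 5}
Step 12: union(1, 4) -> already same set; set of 1 now {0, 1, 2, 3, 4, 5}
Step 13: find(4) -> no change; set of 4 is {0, 1, 2, 3, 4, 5}
Step 14: union(5, 3) -> already same set; set of 5 now {0, 1, 2, 3, 4, 5}
Step 15: union(4, 6) -> merged; set of 4 now {0, 1, 2, 3, 4, 5, 6}
Component of 4: {0, 1, 2, 3, 4, 5, 6}

Answer: 0, 1, 2, 3, 4, 5, 6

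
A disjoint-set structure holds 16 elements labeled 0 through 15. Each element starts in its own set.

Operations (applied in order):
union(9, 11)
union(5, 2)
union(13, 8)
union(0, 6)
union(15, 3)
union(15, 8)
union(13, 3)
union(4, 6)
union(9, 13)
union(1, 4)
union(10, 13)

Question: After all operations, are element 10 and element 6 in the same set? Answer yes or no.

Answer: no

Derivation:
Step 1: union(9, 11) -> merged; set of 9 now {9, 11}
Step 2: union(5, 2) -> merged; set of 5 now {2, 5}
Step 3: union(13, 8) -> merged; set of 13 now {8, 13}
Step 4: union(0, 6) -> merged; set of 0 now {0, 6}
Step 5: union(15, 3) -> merged; set of 15 now {3, 15}
Step 6: union(15, 8) -> merged; set of 15 now {3, 8, 13, 15}
Step 7: union(13, 3) -> already same set; set of 13 now {3, 8, 13, 15}
Step 8: union(4, 6) -> merged; set of 4 now {0, 4, 6}
Step 9: union(9, 13) -> merged; set of 9 now {3, 8, 9, 11, 13, 15}
Step 10: union(1, 4) -> merged; set of 1 now {0, 1, 4, 6}
Step 11: union(10, 13) -> merged; set of 10 now {3, 8, 9, 10, 11, 13, 15}
Set of 10: {3, 8, 9, 10, 11, 13, 15}; 6 is not a member.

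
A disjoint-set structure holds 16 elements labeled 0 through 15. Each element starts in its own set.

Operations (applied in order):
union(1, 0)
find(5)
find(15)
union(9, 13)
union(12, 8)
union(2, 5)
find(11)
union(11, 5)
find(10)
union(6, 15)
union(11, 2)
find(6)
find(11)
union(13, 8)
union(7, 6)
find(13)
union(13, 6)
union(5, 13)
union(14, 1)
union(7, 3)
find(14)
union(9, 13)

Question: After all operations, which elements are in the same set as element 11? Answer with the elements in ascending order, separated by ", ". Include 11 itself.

Step 1: union(1, 0) -> merged; set of 1 now {0, 1}
Step 2: find(5) -> no change; set of 5 is {5}
Step 3: find(15) -> no change; set of 15 is {15}
Step 4: union(9, 13) -> merged; set of 9 now {9, 13}
Step 5: union(12, 8) -> merged; set of 12 now {8, 12}
Step 6: union(2, 5) -> merged; set of 2 now {2, 5}
Step 7: find(11) -> no change; set of 11 is {11}
Step 8: union(11, 5) -> merged; set of 11 now {2, 5, 11}
Step 9: find(10) -> no change; set of 10 is {10}
Step 10: union(6, 15) -> merged; set of 6 now {6, 15}
Step 11: union(11, 2) -> already same set; set of 11 now {2, 5, 11}
Step 12: find(6) -> no change; set of 6 is {6, 15}
Step 13: find(11) -> no change; set of 11 is {2, 5, 11}
Step 14: union(13, 8) -> merged; set of 13 now {8, 9, 12, 13}
Step 15: union(7, 6) -> merged; set of 7 now {6, 7, 15}
Step 16: find(13) -> no change; set of 13 is {8, 9, 12, 13}
Step 17: union(13, 6) -> merged; set of 13 now {6, 7, 8, 9, 12, 13, 15}
Step 18: union(5, 13) -> merged; set of 5 now {2, 5, 6, 7, 8, 9, 11, 12, 13, 15}
Step 19: union(14, 1) -> merged; set of 14 now {0, 1, 14}
Step 20: union(7, 3) -> merged; set of 7 now {2, 3, 5, 6, 7, 8, 9, 11, 12, 13, 15}
Step 21: find(14) -> no change; set of 14 is {0, 1, 14}
Step 22: union(9, 13) -> already same set; set of 9 now {2, 3, 5, 6, 7, 8, 9, 11, 12, 13, 15}
Component of 11: {2, 3, 5, 6, 7, 8, 9, 11, 12, 13, 15}

Answer: 2, 3, 5, 6, 7, 8, 9, 11, 12, 13, 15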